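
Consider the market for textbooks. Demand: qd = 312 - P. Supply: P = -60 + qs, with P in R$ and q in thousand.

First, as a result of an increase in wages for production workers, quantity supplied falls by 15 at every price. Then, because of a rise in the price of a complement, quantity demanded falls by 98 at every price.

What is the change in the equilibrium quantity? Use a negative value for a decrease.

-56.5

Initially, 312 - P = P + 60, so 252 = 2P and P = 126, q = 186.
The shock moves the curves to qd = 214 - P and qs = P + 45.
Clearing the new market: 214 - P = P + 45, so P = 84.5 and q = 129.5.
Δq = 129.5 − 186 = -56.5.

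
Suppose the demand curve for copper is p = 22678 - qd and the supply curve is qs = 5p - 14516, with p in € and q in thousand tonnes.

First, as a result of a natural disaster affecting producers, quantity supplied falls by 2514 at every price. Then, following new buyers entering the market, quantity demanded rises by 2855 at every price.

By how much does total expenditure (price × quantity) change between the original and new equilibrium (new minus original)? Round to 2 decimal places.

Solve the original market: 22678 - p = 5p - 14516, hence p = 6199 and q = 16479.
The new curves are qd = 25533 - p (demand) and qs = 5p - 17030 (supply).
Clearing the new market: 25533 - p = 5p - 17030, so p = 42563/6 ≈ 7093.8333 and q = 110635/6 ≈ 18439.1667.
Expenditure moves from 6199×16479 = 102153321 to 7093.8333×18439.1667 = 130804375.1389; change = +28651054.14.

+28651054.14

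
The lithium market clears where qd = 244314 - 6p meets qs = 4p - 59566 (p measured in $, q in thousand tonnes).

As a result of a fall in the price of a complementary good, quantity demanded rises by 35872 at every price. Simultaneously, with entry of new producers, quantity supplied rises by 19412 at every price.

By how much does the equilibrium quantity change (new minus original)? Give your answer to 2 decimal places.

Solve the original market: 244314 - 6p = 4p - 59566, hence p = 30388 and q = 61986.
The shock moves the curves to qd = 280186 - 6p and qs = 4p - 40154.
Equate the new curves: 280186 - 6p = 4p - 40154, giving 320340 = 10p, p = 32034, q = 87982.
Δq = 87982 − 61986 = +25996.00.

+25996.00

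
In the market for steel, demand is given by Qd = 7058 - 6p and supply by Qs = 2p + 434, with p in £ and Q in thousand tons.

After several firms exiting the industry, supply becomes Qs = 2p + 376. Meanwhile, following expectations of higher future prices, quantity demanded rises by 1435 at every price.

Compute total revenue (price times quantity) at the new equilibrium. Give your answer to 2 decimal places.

Before the shock: 7058 - 6p = 2p + 434 ⇒ 6624 = 8p ⇒ p = 828, Q = 2090.
With the change applied: demand Qd = 8493 - 6p, supply Qs = 2p + 376.
Setting them equal: 8493 - 6p = 2p + 376 → 8117 = 8p, so p = 1014.625 and Q = 2405.25.
New expenditure = 1014.625 × 2405.25 = 2440426.78.

2440426.78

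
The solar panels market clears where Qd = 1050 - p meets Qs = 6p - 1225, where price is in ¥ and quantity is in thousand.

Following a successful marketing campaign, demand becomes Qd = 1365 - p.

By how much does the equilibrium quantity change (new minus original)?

+270

Initially, 1050 - p = 6p - 1225, so 2275 = 7p and p = 325, Q = 725.
After the shift, demand is Qd = 1365 - p and supply is Qs = 6p - 1225.
Clearing the new market: 1365 - p = 6p - 1225, so p = 370 and Q = 995.
ΔQ = 995 − 725 = +270.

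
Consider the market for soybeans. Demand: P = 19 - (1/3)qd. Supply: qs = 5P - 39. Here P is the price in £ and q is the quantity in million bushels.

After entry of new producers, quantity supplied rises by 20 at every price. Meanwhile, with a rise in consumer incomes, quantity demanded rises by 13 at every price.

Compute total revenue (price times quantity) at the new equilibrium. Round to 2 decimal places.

407.45

Before the shock: 57 - 3P = 5P - 39 ⇒ 96 = 8P ⇒ P = 12, q = 21.
The new curves are qd = 70 - 3P (demand) and qs = 5P - 19 (supply).
Setting them equal: 70 - 3P = 5P - 19 → 89 = 8P, so P = 11.125 and q = 36.625.
New expenditure = 11.125 × 36.625 = 407.45.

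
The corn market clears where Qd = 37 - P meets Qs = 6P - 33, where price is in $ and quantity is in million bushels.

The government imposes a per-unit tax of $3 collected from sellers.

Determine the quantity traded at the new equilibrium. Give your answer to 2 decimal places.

Before the shock: 37 - P = 6P - 33 ⇒ 70 = 7P ⇒ P = 10, Q = 27.
Since sellers keep the price net of the tax, the effective supply curve becomes Qs = 6P - 51.
New equilibrium: 37 - P = 6P - 51 ⇒ 88 = 7P ⇒ P = 88/7 ≈ 12.5714, Q = 171/7 ≈ 24.4286.

24.43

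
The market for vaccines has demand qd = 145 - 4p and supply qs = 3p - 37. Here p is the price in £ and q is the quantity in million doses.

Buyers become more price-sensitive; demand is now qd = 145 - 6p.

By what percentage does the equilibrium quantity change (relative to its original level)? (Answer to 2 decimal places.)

-42.28

Initially, 145 - 4p = 3p - 37, so 182 = 7p and p = 26, q = 41.
The shock moves the curves to qd = 145 - 6p and qs = 3p - 37.
Equate the new curves: 145 - 6p = 3p - 37, giving 182 = 9p, p = 182/9 ≈ 20.2222, q = 71/3 ≈ 23.6667.
%Δq = (23.6667 − 41) / 41 × 100 = -42.28%.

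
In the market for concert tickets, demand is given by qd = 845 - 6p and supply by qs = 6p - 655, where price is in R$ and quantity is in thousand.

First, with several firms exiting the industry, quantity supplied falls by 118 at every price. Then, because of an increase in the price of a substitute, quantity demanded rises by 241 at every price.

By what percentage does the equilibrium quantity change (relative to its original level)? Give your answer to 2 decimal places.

Original equilibrium: 845 - 6p = 6p - 655 gives 1500 = 12p, so p = 125 and q = 95.
After the shift, demand is qd = 1086 - 6p and supply is qs = 6p - 773.
Setting them equal: 1086 - 6p = 6p - 773 → 1859 = 12p, so p = 1859/12 ≈ 154.9167 and q = 156.5.
%Δq = (156.5 − 95) / 95 × 100 = +64.74%.

+64.74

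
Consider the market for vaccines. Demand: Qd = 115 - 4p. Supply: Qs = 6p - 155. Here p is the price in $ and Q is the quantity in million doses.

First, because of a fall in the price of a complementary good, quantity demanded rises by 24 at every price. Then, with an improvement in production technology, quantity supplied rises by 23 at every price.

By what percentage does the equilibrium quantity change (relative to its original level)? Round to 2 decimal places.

+337.14

Before the shock: 115 - 4p = 6p - 155 ⇒ 270 = 10p ⇒ p = 27, Q = 7.
After the shift, demand is Qd = 139 - 4p and supply is Qs = 6p - 132.
Setting them equal: 139 - 4p = 6p - 132 → 271 = 10p, so p = 27.1 and Q = 30.6.
%ΔQ = (30.6 − 7) / 7 × 100 = +337.14%.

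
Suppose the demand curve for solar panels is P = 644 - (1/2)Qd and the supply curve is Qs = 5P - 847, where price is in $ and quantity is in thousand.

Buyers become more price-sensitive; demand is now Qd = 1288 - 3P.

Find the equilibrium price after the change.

266.875

Initially, 1288 - 2P = 5P - 847, so 2135 = 7P and P = 305, Q = 678.
With the change applied: demand Qd = 1288 - 3P, supply Qs = 5P - 847.
Equate the new curves: 1288 - 3P = 5P - 847, giving 2135 = 8P, P = 266.875, Q = 487.375.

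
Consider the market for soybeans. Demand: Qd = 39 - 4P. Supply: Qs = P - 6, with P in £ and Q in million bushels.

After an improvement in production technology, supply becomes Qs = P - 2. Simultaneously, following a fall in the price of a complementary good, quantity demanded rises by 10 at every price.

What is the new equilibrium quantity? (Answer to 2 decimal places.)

8.20

Solve the original market: 39 - 4P = P - 6, hence P = 9 and Q = 3.
The new curves are Qd = 49 - 4P (demand) and Qs = P - 2 (supply).
Equate the new curves: 49 - 4P = P - 2, giving 51 = 5P, P = 10.2, Q = 8.2.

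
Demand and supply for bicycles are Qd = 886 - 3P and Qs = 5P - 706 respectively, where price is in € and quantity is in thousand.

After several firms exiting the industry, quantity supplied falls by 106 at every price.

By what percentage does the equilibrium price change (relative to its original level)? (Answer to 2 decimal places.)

+6.66

Solve the original market: 886 - 3P = 5P - 706, hence P = 199 and Q = 289.
The shock moves the curves to Qd = 886 - 3P and Qs = 5P - 812.
Clearing the new market: 886 - 3P = 5P - 812, so P = 212.25 and Q = 249.25.
%ΔP = (212.25 − 199) / 199 × 100 = +6.66%.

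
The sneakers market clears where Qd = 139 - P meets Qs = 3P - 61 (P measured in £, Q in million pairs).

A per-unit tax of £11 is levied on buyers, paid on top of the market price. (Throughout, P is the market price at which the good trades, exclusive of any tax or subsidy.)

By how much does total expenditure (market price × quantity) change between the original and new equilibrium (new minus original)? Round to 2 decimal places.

-634.56

Original equilibrium: 139 - P = 3P - 61 gives 200 = 4P, so P = 50 and Q = 89.
Since buyers pay the price plus the tax, the effective demand curve becomes Qd = 128 - P.
New equilibrium: 128 - P = 3P - 61 ⇒ 189 = 4P ⇒ P = 47.25, Q = 80.75.
Expenditure moves from 50×89 = 4450 to 47.25×80.75 = 3815.4375; change = -634.56.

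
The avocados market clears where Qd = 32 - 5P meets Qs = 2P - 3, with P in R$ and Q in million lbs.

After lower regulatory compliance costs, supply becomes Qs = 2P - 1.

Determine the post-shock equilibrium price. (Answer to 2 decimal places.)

Initially, 32 - 5P = 2P - 3, so 35 = 7P and P = 5, Q = 7.
With the change applied: demand Qd = 32 - 5P, supply Qs = 2P - 1.
Equate the new curves: 32 - 5P = 2P - 1, giving 33 = 7P, P = 33/7 ≈ 4.7143, Q = 59/7 ≈ 8.4286.

4.71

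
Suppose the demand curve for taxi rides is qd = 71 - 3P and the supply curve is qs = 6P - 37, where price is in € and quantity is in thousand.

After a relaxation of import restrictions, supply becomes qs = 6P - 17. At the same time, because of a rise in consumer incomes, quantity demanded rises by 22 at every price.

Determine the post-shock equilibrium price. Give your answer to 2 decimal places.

12.22

Initially, 71 - 3P = 6P - 37, so 108 = 9P and P = 12, q = 35.
The new curves are qd = 93 - 3P (demand) and qs = 6P - 17 (supply).
Clearing the new market: 93 - 3P = 6P - 17, so P = 110/9 ≈ 12.2222 and q = 169/3 ≈ 56.3333.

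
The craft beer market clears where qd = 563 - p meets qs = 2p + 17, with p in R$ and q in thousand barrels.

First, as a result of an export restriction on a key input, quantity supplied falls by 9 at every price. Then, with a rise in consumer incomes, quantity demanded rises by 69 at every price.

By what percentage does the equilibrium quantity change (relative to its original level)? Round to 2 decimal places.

Solve the original market: 563 - p = 2p + 17, hence p = 182 and q = 381.
After the shift, demand is qd = 632 - p and supply is qs = 2p + 8.
Setting them equal: 632 - p = 2p + 8 → 624 = 3p, so p = 208 and q = 424.
%Δq = (424 − 381) / 381 × 100 = +11.29%.

+11.29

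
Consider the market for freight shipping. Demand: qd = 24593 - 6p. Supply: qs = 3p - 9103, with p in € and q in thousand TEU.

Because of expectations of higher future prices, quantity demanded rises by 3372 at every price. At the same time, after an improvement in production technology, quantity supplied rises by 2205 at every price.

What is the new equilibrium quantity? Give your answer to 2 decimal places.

Before the shock: 24593 - 6p = 3p - 9103 ⇒ 33696 = 9p ⇒ p = 3744, q = 2129.
After the shift, demand is qd = 27965 - 6p and supply is qs = 3p - 6898.
Clearing the new market: 27965 - 6p = 3p - 6898, so p = 11621/3 ≈ 3873.6667 and q = 4723.

4723.00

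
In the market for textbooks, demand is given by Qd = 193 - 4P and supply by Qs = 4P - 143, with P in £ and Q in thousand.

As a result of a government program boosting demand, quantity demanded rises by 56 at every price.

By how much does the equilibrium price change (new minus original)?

Original equilibrium: 193 - 4P = 4P - 143 gives 336 = 8P, so P = 42 and Q = 25.
With the change applied: demand Qd = 249 - 4P, supply Qs = 4P - 143.
New equilibrium: 249 - 4P = 4P - 143 ⇒ 392 = 8P ⇒ P = 49, Q = 53.
ΔP = 49 − 42 = +7.

+7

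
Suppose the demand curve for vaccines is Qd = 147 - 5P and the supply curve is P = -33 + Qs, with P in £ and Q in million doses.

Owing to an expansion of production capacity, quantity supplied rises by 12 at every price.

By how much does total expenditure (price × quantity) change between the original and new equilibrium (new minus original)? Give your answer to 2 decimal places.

Original equilibrium: 147 - 5P = P + 33 gives 114 = 6P, so P = 19 and Q = 52.
The new curves are Qd = 147 - 5P (demand) and Qs = P + 45 (supply).
New equilibrium: 147 - 5P = P + 45 ⇒ 102 = 6P ⇒ P = 17, Q = 62.
Expenditure moves from 19×52 = 988 to 17×62 = 1054; change = +66.00.

+66.00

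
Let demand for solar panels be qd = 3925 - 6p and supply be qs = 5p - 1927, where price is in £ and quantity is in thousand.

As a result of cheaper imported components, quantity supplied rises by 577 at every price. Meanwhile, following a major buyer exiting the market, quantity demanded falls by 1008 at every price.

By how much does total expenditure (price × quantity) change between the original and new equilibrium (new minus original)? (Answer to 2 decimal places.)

-161265.96

Original equilibrium: 3925 - 6p = 5p - 1927 gives 5852 = 11p, so p = 532 and q = 733.
With the change applied: demand qd = 2917 - 6p, supply qs = 5p - 1350.
Clearing the new market: 2917 - 6p = 5p - 1350, so p = 4267/11 ≈ 387.9091 and q = 6485/11 ≈ 589.5455.
Expenditure moves from 532×733 = 389956 to 387.9091×589.5455 = 228690.0413; change = -161265.96.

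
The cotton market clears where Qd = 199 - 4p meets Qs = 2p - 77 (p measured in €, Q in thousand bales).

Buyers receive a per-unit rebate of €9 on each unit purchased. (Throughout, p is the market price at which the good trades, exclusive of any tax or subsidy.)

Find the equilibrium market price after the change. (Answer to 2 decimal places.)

52.00

Solve the original market: 199 - 4p = 2p - 77, hence p = 46 and Q = 15.
Since buyers' out-of-pocket price is the market price minus the rebate, the effective demand curve becomes Qd = 235 - 4p.
New equilibrium: 235 - 4p = 2p - 77 ⇒ 312 = 6p ⇒ p = 52, Q = 27.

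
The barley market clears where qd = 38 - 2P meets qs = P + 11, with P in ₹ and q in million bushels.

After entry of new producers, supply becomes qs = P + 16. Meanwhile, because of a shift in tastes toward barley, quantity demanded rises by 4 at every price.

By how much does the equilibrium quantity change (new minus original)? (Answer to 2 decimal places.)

+4.67

Before the shock: 38 - 2P = P + 11 ⇒ 27 = 3P ⇒ P = 9, q = 20.
The shock moves the curves to qd = 42 - 2P and qs = P + 16.
Setting them equal: 42 - 2P = P + 16 → 26 = 3P, so P = 26/3 ≈ 8.6667 and q = 74/3 ≈ 24.6667.
Δq = 24.6667 − 20 = +4.67.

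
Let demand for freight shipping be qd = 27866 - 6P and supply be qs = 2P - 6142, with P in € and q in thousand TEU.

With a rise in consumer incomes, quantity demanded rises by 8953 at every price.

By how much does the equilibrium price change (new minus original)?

+1119.125

Before the shock: 27866 - 6P = 2P - 6142 ⇒ 34008 = 8P ⇒ P = 4251, q = 2360.
The new curves are qd = 36819 - 6P (demand) and qs = 2P - 6142 (supply).
Setting them equal: 36819 - 6P = 2P - 6142 → 42961 = 8P, so P = 5370.125 and q = 4598.25.
ΔP = 5370.125 − 4251 = +1119.125.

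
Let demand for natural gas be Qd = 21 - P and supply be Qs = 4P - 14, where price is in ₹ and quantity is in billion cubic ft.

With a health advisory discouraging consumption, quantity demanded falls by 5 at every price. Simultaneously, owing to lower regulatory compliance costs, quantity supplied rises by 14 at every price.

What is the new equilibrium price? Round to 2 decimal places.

3.20

Before the shock: 21 - P = 4P - 14 ⇒ 35 = 5P ⇒ P = 7, Q = 14.
With the change applied: demand Qd = 16 - P, supply Qs = 4P.
Clearing the new market: 16 - P = 4P, so P = 3.2 and Q = 12.8.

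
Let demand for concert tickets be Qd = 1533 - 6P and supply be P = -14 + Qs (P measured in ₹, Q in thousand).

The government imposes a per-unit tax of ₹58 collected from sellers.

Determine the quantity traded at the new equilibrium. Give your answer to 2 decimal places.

181.29

Solve the original market: 1533 - 6P = P + 14, hence P = 217 and Q = 231.
Since sellers keep the price net of the tax, the effective supply curve becomes Qs = P - 44.
Equate the new curves: 1533 - 6P = P - 44, giving 1577 = 7P, P = 1577/7 ≈ 225.2857, Q = 1269/7 ≈ 181.2857.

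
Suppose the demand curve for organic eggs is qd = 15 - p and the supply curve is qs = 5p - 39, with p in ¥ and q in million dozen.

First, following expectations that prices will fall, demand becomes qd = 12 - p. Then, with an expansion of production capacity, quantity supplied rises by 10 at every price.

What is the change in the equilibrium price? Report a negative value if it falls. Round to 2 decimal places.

Solve the original market: 15 - p = 5p - 39, hence p = 9 and q = 6.
After the shift, demand is qd = 12 - p and supply is qs = 5p - 29.
New equilibrium: 12 - p = 5p - 29 ⇒ 41 = 6p ⇒ p = 41/6 ≈ 6.8333, q = 31/6 ≈ 5.1667.
Δp = 6.8333 − 9 = -2.17.

-2.17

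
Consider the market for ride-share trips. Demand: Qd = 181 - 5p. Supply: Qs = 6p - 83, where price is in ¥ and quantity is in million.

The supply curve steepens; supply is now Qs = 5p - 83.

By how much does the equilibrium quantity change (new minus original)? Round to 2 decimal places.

-12.00

Original equilibrium: 181 - 5p = 6p - 83 gives 264 = 11p, so p = 24 and Q = 61.
After the shift, demand is Qd = 181 - 5p and supply is Qs = 5p - 83.
New equilibrium: 181 - 5p = 5p - 83 ⇒ 264 = 10p ⇒ p = 26.4, Q = 49.
ΔQ = 49 − 61 = -12.00.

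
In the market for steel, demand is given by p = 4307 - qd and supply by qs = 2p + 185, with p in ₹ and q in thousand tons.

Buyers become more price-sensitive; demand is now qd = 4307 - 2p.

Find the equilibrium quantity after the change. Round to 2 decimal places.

Solve the original market: 4307 - p = 2p + 185, hence p = 1374 and q = 2933.
After the shift, demand is qd = 4307 - 2p and supply is qs = 2p + 185.
Setting them equal: 4307 - 2p = 2p + 185 → 4122 = 4p, so p = 1030.5 and q = 2246.

2246.00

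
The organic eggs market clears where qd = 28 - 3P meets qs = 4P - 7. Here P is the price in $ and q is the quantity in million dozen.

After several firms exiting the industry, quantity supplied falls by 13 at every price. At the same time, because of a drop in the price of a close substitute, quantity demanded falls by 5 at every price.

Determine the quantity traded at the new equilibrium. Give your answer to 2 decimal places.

4.57

Initially, 28 - 3P = 4P - 7, so 35 = 7P and P = 5, q = 13.
The shock moves the curves to qd = 23 - 3P and qs = 4P - 20.
Clearing the new market: 23 - 3P = 4P - 20, so P = 43/7 ≈ 6.1429 and q = 32/7 ≈ 4.5714.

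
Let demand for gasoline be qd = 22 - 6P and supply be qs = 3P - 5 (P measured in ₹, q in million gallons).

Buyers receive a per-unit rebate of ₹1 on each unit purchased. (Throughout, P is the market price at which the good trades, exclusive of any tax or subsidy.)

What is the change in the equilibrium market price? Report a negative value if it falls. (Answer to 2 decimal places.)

+0.67

Initially, 22 - 6P = 3P - 5, so 27 = 9P and P = 3, q = 4.
Since buyers' out-of-pocket price is the market price minus the rebate, the effective demand curve becomes qd = 28 - 6P.
Setting them equal: 28 - 6P = 3P - 5 → 33 = 9P, so P = 11/3 ≈ 3.6667 and q = 6.
ΔP = 3.6667 − 3 = +0.67.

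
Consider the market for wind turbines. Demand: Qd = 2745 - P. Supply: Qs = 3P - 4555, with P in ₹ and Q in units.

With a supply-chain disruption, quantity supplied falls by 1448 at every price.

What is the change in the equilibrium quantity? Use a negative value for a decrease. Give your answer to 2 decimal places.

Before the shock: 2745 - P = 3P - 4555 ⇒ 7300 = 4P ⇒ P = 1825, Q = 920.
The shock moves the curves to Qd = 2745 - P and Qs = 3P - 6003.
New equilibrium: 2745 - P = 3P - 6003 ⇒ 8748 = 4P ⇒ P = 2187, Q = 558.
ΔQ = 558 − 920 = -362.00.

-362.00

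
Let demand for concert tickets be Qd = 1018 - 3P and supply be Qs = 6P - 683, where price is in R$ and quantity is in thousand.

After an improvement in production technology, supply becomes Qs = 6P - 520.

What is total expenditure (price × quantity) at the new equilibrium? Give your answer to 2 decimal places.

Initially, 1018 - 3P = 6P - 683, so 1701 = 9P and P = 189, Q = 451.
The shock moves the curves to Qd = 1018 - 3P and Qs = 6P - 520.
New equilibrium: 1018 - 3P = 6P - 520 ⇒ 1538 = 9P ⇒ P = 1538/9 ≈ 170.8889, Q = 1516/3 ≈ 505.3333.
New expenditure = 170.8889 × 505.3333 = 86355.85.

86355.85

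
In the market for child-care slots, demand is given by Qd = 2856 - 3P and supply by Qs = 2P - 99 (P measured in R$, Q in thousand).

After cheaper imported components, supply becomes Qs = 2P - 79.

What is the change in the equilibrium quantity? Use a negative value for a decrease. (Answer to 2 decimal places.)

+12.00

Solve the original market: 2856 - 3P = 2P - 99, hence P = 591 and Q = 1083.
After the shift, demand is Qd = 2856 - 3P and supply is Qs = 2P - 79.
New equilibrium: 2856 - 3P = 2P - 79 ⇒ 2935 = 5P ⇒ P = 587, Q = 1095.
ΔQ = 1095 − 1083 = +12.00.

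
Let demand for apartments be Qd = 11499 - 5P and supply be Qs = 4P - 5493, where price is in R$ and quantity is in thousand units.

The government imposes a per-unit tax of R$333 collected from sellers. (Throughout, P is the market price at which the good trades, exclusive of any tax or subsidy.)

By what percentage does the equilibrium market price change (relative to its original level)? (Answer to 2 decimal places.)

Initially, 11499 - 5P = 4P - 5493, so 16992 = 9P and P = 1888, Q = 2059.
Since sellers keep the price net of the tax, the effective supply curve becomes Qs = 4P - 6825.
Setting them equal: 11499 - 5P = 4P - 6825 → 18324 = 9P, so P = 2036 and Q = 1319.
%ΔP = (2036 − 1888) / 1888 × 100 = +7.84%.

+7.84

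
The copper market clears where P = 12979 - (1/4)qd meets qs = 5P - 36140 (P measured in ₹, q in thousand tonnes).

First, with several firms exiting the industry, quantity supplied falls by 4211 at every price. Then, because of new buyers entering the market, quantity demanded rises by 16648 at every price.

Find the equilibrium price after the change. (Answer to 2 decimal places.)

12101.67

Initially, 51916 - 4P = 5P - 36140, so 88056 = 9P and P = 9784, q = 12780.
With the change applied: demand qd = 68564 - 4P, supply qs = 5P - 40351.
New equilibrium: 68564 - 4P = 5P - 40351 ⇒ 108915 = 9P ⇒ P = 36305/3 ≈ 12101.6667, q = 60472/3 ≈ 20157.3333.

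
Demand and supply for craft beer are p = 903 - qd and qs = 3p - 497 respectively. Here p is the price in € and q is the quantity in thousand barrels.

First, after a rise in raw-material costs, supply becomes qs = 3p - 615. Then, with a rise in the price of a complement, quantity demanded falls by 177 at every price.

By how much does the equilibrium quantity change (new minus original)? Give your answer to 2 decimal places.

-162.25

Before the shock: 903 - p = 3p - 497 ⇒ 1400 = 4p ⇒ p = 350, q = 553.
The shock moves the curves to qd = 726 - p and qs = 3p - 615.
Setting them equal: 726 - p = 3p - 615 → 1341 = 4p, so p = 335.25 and q = 390.75.
Δq = 390.75 − 553 = -162.25.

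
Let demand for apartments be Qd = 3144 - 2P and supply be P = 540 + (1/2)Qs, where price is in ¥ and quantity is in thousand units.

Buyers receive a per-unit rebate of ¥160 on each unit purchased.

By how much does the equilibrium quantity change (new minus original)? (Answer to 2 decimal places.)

Initially, 3144 - 2P = 2P - 1080, so 4224 = 4P and P = 1056, Q = 1032.
Since buyers' out-of-pocket price is the market price minus the rebate, the effective demand curve becomes Qd = 3464 - 2P.
Setting them equal: 3464 - 2P = 2P - 1080 → 4544 = 4P, so P = 1136 and Q = 1192.
ΔQ = 1192 − 1032 = +160.00.

+160.00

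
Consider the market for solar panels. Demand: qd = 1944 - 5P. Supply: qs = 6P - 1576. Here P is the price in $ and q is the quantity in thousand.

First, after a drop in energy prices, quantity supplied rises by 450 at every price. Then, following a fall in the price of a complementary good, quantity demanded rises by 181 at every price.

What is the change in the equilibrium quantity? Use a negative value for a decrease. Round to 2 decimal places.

+303.27

Initially, 1944 - 5P = 6P - 1576, so 3520 = 11P and P = 320, q = 344.
After the shift, demand is qd = 2125 - 5P and supply is qs = 6P - 1126.
New equilibrium: 2125 - 5P = 6P - 1126 ⇒ 3251 = 11P ⇒ P = 3251/11 ≈ 295.5455, q = 7120/11 ≈ 647.2727.
Δq = 647.2727 − 344 = +303.27.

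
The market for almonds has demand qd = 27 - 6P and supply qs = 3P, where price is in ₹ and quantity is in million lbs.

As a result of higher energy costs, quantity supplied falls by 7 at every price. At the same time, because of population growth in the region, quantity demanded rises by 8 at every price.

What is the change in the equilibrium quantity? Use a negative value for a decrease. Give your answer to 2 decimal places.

Initially, 27 - 6P = 3P, so 27 = 9P and P = 3, q = 9.
The shock moves the curves to qd = 35 - 6P and qs = 3P - 7.
Clearing the new market: 35 - 6P = 3P - 7, so P = 14/3 ≈ 4.6667 and q = 7.
Δq = 7 − 9 = -2.00.

-2.00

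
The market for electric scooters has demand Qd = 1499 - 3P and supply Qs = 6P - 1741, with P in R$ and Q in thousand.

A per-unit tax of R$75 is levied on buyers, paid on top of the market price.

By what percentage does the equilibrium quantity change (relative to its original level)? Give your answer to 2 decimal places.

Initially, 1499 - 3P = 6P - 1741, so 3240 = 9P and P = 360, Q = 419.
Since buyers pay the price plus the tax, the effective demand curve becomes Qd = 1274 - 3P.
Equate the new curves: 1274 - 3P = 6P - 1741, giving 3015 = 9P, P = 335, Q = 269.
%ΔQ = (269 − 419) / 419 × 100 = -35.80%.

-35.80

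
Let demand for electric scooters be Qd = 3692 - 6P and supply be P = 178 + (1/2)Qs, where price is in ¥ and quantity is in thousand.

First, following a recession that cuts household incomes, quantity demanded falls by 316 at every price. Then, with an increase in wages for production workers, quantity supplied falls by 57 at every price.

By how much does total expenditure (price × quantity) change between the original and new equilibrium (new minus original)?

Before the shock: 3692 - 6P = 2P - 356 ⇒ 4048 = 8P ⇒ P = 506, Q = 656.
After the shift, demand is Qd = 3376 - 6P and supply is Qs = 2P - 413.
Setting them equal: 3376 - 6P = 2P - 413 → 3789 = 8P, so P = 473.625 and Q = 534.25.
Expenditure moves from 506×656 = 331936 to 473.625×534.25 = 253034.15625; change = -78901.84375.

-78901.84375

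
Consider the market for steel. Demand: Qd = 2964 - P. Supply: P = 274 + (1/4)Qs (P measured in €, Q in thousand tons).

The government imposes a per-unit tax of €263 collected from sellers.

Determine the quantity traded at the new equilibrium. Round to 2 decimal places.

Original equilibrium: 2964 - P = 4P - 1096 gives 4060 = 5P, so P = 812 and Q = 2152.
Since sellers keep the price net of the tax, the effective supply curve becomes Qs = 4P - 2148.
Clearing the new market: 2964 - P = 4P - 2148, so P = 1022.4 and Q = 1941.6.

1941.60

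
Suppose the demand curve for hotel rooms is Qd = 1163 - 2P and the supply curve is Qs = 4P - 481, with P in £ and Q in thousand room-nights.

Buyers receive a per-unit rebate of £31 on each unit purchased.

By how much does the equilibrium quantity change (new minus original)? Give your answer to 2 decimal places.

+41.33

Before the shock: 1163 - 2P = 4P - 481 ⇒ 1644 = 6P ⇒ P = 274, Q = 615.
Since buyers' out-of-pocket price is the market price minus the rebate, the effective demand curve becomes Qd = 1225 - 2P.
Clearing the new market: 1225 - 2P = 4P - 481, so P = 853/3 ≈ 284.3333 and Q = 1969/3 ≈ 656.3333.
ΔQ = 656.3333 − 615 = +41.33.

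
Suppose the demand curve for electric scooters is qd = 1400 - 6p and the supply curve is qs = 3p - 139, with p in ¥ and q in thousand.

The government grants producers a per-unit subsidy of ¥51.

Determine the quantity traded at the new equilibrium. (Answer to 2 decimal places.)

Before the shock: 1400 - 6p = 3p - 139 ⇒ 1539 = 9p ⇒ p = 171, q = 374.
Since sellers receive the price plus the subsidy, the effective supply curve becomes qs = 3p + 14.
Equate the new curves: 1400 - 6p = 3p + 14, giving 1386 = 9p, p = 154, q = 476.

476.00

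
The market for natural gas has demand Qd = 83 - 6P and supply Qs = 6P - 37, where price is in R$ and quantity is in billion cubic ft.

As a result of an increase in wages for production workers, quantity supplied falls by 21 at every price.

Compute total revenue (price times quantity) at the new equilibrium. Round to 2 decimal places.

Original equilibrium: 83 - 6P = 6P - 37 gives 120 = 12P, so P = 10 and Q = 23.
After the shift, demand is Qd = 83 - 6P and supply is Qs = 6P - 58.
Equate the new curves: 83 - 6P = 6P - 58, giving 141 = 12P, P = 11.75, Q = 12.5.
New expenditure = 11.75 × 12.5 = 146.88.

146.88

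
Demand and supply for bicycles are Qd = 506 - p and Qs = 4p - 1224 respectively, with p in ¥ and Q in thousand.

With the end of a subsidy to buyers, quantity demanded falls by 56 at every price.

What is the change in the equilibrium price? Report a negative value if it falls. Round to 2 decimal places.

-11.20

Initially, 506 - p = 4p - 1224, so 1730 = 5p and p = 346, Q = 160.
The shock moves the curves to Qd = 450 - p and Qs = 4p - 1224.
Clearing the new market: 450 - p = 4p - 1224, so p = 334.8 and Q = 115.2.
Δp = 334.8 − 346 = -11.20.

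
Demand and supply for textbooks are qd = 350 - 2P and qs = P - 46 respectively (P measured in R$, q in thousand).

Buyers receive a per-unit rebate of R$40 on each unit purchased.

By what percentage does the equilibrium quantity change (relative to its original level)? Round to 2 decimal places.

+31.01

Before the shock: 350 - 2P = P - 46 ⇒ 396 = 3P ⇒ P = 132, q = 86.
Since buyers' out-of-pocket price is the market price minus the rebate, the effective demand curve becomes qd = 430 - 2P.
Equate the new curves: 430 - 2P = P - 46, giving 476 = 3P, P = 476/3 ≈ 158.6667, q = 338/3 ≈ 112.6667.
%Δq = (112.6667 − 86) / 86 × 100 = +31.01%.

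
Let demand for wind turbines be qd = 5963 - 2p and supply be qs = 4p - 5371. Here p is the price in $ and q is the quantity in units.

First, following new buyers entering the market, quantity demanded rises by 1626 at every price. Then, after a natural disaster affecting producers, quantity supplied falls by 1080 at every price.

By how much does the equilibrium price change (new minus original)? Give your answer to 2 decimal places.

Solve the original market: 5963 - 2p = 4p - 5371, hence p = 1889 and q = 2185.
The new curves are qd = 7589 - 2p (demand) and qs = 4p - 6451 (supply).
New equilibrium: 7589 - 2p = 4p - 6451 ⇒ 14040 = 6p ⇒ p = 2340, q = 2909.
Δp = 2340 − 1889 = +451.00.

+451.00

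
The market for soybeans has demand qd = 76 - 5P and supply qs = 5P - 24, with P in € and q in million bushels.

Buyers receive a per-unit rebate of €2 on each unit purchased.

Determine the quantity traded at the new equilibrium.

31

Initially, 76 - 5P = 5P - 24, so 100 = 10P and P = 10, q = 26.
Since buyers' out-of-pocket price is the market price minus the rebate, the effective demand curve becomes qd = 86 - 5P.
Clearing the new market: 86 - 5P = 5P - 24, so P = 11 and q = 31.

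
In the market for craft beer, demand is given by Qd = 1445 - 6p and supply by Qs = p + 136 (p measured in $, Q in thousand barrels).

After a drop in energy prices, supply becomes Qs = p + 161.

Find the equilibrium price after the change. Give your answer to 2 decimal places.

183.43

Initially, 1445 - 6p = p + 136, so 1309 = 7p and p = 187, Q = 323.
The new curves are Qd = 1445 - 6p (demand) and Qs = p + 161 (supply).
Setting them equal: 1445 - 6p = p + 161 → 1284 = 7p, so p = 1284/7 ≈ 183.4286 and Q = 2411/7 ≈ 344.4286.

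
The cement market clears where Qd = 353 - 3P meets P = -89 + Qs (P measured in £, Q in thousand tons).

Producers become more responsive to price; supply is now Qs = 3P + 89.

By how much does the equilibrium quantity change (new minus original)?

+66

Solve the original market: 353 - 3P = P + 89, hence P = 66 and Q = 155.
The new curves are Qd = 353 - 3P (demand) and Qs = 3P + 89 (supply).
New equilibrium: 353 - 3P = 3P + 89 ⇒ 264 = 6P ⇒ P = 44, Q = 221.
ΔQ = 221 − 155 = +66.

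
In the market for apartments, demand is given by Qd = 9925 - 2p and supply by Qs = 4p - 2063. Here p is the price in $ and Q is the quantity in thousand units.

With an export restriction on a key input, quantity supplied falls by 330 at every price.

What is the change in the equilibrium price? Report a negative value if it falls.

+55

Solve the original market: 9925 - 2p = 4p - 2063, hence p = 1998 and Q = 5929.
After the shift, demand is Qd = 9925 - 2p and supply is Qs = 4p - 2393.
Clearing the new market: 9925 - 2p = 4p - 2393, so p = 2053 and Q = 5819.
Δp = 2053 − 1998 = +55.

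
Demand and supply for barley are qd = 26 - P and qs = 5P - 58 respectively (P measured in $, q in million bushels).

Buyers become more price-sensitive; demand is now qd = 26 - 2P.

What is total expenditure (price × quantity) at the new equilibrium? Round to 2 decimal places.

24.00

Initially, 26 - P = 5P - 58, so 84 = 6P and P = 14, q = 12.
With the change applied: demand qd = 26 - 2P, supply qs = 5P - 58.
Equate the new curves: 26 - 2P = 5P - 58, giving 84 = 7P, P = 12, q = 2.
New expenditure = 12 × 2 = 24.00.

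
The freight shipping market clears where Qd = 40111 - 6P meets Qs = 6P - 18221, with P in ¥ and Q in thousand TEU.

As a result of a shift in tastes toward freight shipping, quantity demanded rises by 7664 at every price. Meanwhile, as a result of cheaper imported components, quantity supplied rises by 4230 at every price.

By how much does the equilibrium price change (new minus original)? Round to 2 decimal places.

Solve the original market: 40111 - 6P = 6P - 18221, hence P = 4861 and Q = 10945.
The shock moves the curves to Qd = 47775 - 6P and Qs = 6P - 13991.
Equate the new curves: 47775 - 6P = 6P - 13991, giving 61766 = 12P, P = 30883/6 ≈ 5147.1667, Q = 16892.
ΔP = 5147.1667 − 4861 = +286.17.

+286.17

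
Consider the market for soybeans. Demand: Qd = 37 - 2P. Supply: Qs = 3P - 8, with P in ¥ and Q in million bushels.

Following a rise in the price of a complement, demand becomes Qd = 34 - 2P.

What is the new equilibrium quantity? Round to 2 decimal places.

17.20

Initially, 37 - 2P = 3P - 8, so 45 = 5P and P = 9, Q = 19.
The shock moves the curves to Qd = 34 - 2P and Qs = 3P - 8.
Equate the new curves: 34 - 2P = 3P - 8, giving 42 = 5P, P = 8.4, Q = 17.2.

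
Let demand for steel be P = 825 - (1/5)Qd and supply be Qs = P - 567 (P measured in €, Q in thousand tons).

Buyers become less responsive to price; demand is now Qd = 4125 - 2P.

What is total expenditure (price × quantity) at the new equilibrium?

Initially, 4125 - 5P = P - 567, so 4692 = 6P and P = 782, Q = 215.
After the shift, demand is Qd = 4125 - 2P and supply is Qs = P - 567.
New equilibrium: 4125 - 2P = P - 567 ⇒ 4692 = 3P ⇒ P = 1564, Q = 997.
New expenditure = 1564 × 997 = 1559308.

1559308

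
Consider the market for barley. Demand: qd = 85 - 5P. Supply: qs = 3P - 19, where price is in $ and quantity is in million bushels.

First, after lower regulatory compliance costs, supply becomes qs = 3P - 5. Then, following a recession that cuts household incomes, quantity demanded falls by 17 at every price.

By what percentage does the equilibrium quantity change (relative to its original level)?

+11.875

Solve the original market: 85 - 5P = 3P - 19, hence P = 13 and q = 20.
With the change applied: demand qd = 68 - 5P, supply qs = 3P - 5.
Setting them equal: 68 - 5P = 3P - 5 → 73 = 8P, so P = 9.125 and q = 22.375.
%Δq = (22.375 − 20) / 20 × 100 = +11.875%.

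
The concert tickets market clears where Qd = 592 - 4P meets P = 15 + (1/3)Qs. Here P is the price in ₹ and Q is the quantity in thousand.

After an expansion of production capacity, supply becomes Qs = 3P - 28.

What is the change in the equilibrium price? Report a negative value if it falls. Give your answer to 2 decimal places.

Solve the original market: 592 - 4P = 3P - 45, hence P = 91 and Q = 228.
The new curves are Qd = 592 - 4P (demand) and Qs = 3P - 28 (supply).
Equate the new curves: 592 - 4P = 3P - 28, giving 620 = 7P, P = 620/7 ≈ 88.5714, Q = 1664/7 ≈ 237.7143.
ΔP = 88.5714 − 91 = -2.43.

-2.43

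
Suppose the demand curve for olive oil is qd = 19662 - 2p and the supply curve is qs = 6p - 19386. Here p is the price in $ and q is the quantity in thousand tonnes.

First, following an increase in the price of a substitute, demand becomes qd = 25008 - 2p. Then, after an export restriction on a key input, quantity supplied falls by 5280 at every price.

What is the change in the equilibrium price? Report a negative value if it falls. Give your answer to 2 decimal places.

+1328.25

Original equilibrium: 19662 - 2p = 6p - 19386 gives 39048 = 8p, so p = 4881 and q = 9900.
The new curves are qd = 25008 - 2p (demand) and qs = 6p - 24666 (supply).
Clearing the new market: 25008 - 2p = 6p - 24666, so p = 6209.25 and q = 12589.5.
Δp = 6209.25 − 4881 = +1328.25.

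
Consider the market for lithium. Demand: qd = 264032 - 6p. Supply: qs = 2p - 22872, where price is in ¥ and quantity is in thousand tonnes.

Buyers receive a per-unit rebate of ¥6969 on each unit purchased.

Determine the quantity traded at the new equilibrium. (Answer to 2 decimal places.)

Initially, 264032 - 6p = 2p - 22872, so 286904 = 8p and p = 35863, q = 48854.
Since buyers' out-of-pocket price is the market price minus the rebate, the effective demand curve becomes qd = 305846 - 6p.
Equate the new curves: 305846 - 6p = 2p - 22872, giving 328718 = 8p, p = 41089.75, q = 59307.5.

59307.50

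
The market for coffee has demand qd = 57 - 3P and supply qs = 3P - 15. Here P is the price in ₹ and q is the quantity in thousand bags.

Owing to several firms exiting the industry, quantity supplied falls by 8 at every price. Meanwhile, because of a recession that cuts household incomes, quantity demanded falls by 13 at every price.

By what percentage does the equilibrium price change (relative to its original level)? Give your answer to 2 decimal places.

Solve the original market: 57 - 3P = 3P - 15, hence P = 12 and q = 21.
With the change applied: demand qd = 44 - 3P, supply qs = 3P - 23.
Equate the new curves: 44 - 3P = 3P - 23, giving 67 = 6P, P = 67/6 ≈ 11.1667, q = 10.5.
%ΔP = (11.1667 − 12) / 12 × 100 = -6.94%.

-6.94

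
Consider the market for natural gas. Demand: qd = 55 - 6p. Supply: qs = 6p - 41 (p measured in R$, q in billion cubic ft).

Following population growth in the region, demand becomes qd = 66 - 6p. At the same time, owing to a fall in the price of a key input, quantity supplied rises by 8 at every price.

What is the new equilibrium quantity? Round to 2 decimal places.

16.50

Before the shock: 55 - 6p = 6p - 41 ⇒ 96 = 12p ⇒ p = 8, q = 7.
The new curves are qd = 66 - 6p (demand) and qs = 6p - 33 (supply).
New equilibrium: 66 - 6p = 6p - 33 ⇒ 99 = 12p ⇒ p = 8.25, q = 16.5.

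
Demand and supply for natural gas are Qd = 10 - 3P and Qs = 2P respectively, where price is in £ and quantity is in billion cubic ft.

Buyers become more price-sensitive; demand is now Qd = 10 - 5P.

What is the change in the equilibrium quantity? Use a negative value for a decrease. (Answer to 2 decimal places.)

-1.14

Solve the original market: 10 - 3P = 2P, hence P = 2 and Q = 4.
After the shift, demand is Qd = 10 - 5P and supply is Qs = 2P.
Clearing the new market: 10 - 5P = 2P, so P = 10/7 ≈ 1.4286 and Q = 20/7 ≈ 2.8571.
ΔQ = 2.8571 − 4 = -1.14.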